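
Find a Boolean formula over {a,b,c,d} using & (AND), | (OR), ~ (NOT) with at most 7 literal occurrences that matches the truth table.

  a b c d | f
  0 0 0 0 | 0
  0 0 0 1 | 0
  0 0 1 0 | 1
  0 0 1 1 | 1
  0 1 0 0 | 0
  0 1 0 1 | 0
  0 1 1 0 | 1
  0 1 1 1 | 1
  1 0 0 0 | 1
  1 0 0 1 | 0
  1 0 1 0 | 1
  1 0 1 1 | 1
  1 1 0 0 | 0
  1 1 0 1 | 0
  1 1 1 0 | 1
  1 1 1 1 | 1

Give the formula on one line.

  ~c = 1100110011001100
  ~d = 1010101010101010
  ~b = 1111000011110000
  (~d & ~b) = 1010000010100000
  (~c & (~d & ~b)) = 1000000010000000
  (d & ~c) = 0100010001000100
  (a | (d & ~c)) = 0100010011111111
  ((~c & (~d & ~b)) & (a | (d & ~c))) = 0000000010000000
  (((~c & (~d & ~b)) & (a | (d & ~c))) | c) = 0011001110110011

(((~c & (~d & ~b)) & (a | (d & ~c))) | c)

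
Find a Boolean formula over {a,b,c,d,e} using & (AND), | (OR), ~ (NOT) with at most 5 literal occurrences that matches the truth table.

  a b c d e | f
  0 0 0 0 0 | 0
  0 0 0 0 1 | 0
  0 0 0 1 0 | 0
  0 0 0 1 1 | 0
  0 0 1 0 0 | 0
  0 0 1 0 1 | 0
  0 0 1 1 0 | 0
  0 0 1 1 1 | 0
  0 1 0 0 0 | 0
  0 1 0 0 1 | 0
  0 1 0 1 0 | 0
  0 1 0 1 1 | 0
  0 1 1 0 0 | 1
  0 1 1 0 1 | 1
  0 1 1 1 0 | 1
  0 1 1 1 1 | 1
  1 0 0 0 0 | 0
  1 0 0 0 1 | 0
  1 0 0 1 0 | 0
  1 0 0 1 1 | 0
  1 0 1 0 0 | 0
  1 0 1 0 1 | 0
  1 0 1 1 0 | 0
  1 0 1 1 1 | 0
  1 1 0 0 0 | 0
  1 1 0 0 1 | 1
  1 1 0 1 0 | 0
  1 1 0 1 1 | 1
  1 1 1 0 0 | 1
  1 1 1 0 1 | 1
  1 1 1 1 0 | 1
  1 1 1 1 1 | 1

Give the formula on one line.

(b & ((a & e) | c))

  (a & e) = 00000000000000000101010101010101
  ((a & e) | c) = 00001111000011110101111101011111
  (b & ((a & e) | c)) = 00000000000011110000000001011111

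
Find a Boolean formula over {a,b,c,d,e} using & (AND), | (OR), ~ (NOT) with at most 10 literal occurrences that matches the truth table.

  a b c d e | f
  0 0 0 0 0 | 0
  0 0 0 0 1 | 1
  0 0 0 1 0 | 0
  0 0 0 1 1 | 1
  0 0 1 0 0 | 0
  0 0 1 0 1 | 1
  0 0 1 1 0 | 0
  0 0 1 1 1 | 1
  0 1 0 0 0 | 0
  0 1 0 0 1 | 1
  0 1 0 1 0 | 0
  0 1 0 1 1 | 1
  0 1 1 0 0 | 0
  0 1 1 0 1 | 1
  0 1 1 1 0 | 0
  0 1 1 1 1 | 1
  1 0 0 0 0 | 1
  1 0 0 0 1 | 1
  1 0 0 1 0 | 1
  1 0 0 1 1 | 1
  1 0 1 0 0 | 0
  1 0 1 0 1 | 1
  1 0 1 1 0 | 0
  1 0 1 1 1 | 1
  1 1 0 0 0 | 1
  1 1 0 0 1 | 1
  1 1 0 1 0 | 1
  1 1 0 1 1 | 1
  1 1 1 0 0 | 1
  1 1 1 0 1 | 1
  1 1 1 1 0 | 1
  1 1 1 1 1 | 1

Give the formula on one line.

  ~c = 11110000111100001111000011110000
  (b | ~c) = 11110000111111111111000011111111
  (b | a) = 00000000111111111111111111111111
  (e | a) = 01010101010101011111111111111111
  ((b | a) & (e | a)) = 00000000010101011111111111111111
  ((b | ~c) & ((b | a) & (e | a))) = 00000000010101011111000011111111
  (((b | ~c) & ((b | a) & (e | a))) | e) = 01010101010101011111010111111111

(((b | ~c) & ((b | a) & (e | a))) | e)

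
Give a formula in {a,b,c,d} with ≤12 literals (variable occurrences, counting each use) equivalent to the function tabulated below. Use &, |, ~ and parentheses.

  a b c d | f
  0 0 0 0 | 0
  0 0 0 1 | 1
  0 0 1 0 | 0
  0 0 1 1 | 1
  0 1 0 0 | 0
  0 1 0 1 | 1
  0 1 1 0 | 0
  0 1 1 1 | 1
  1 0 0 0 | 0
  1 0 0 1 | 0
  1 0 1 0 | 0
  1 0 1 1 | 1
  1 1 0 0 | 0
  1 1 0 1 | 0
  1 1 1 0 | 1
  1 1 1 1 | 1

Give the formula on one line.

(((b & (c & d)) | ((c & a) & b)) | ((c | ~a) & d))

  (c & d) = 0001000100010001
  (b & (c & d)) = 0000000100000001
  (c & a) = 0000000000110011
  ((c & a) & b) = 0000000000000011
  ((b & (c & d)) | ((c & a) & b)) = 0000000100000011
  ~a = 1111111100000000
  (c | ~a) = 1111111100110011
  ((c | ~a) & d) = 0101010100010001
  (((b & (c & d)) | ((c & a) & b)) | ((c | ~a) & d)) = 0101010100010011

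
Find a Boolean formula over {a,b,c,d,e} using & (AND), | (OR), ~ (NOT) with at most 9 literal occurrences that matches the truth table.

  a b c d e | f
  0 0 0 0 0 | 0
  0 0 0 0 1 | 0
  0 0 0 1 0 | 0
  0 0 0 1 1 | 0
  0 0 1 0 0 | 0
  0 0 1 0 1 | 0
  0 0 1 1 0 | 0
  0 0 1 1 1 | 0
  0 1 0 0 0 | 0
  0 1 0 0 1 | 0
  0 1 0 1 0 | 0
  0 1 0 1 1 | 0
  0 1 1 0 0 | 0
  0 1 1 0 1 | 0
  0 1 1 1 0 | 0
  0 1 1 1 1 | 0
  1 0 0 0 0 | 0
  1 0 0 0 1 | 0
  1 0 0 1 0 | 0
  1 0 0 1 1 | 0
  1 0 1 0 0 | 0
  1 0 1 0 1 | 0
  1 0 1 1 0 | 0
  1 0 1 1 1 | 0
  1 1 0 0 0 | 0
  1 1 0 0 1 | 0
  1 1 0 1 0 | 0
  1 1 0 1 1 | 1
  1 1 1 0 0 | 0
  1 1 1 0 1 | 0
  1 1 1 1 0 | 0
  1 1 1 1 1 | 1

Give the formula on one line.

(((b & a) & (~b | (b & e))) & (d & (~e | a)))

  (b & a) = 00000000000000000000000011111111
  ~b = 11111111000000001111111100000000
  (b & e) = 00000000010101010000000001010101
  (~b | (b & e)) = 11111111010101011111111101010101
  ((b & a) & (~b | (b & e))) = 00000000000000000000000001010101
  ~e = 10101010101010101010101010101010
  (~e | a) = 10101010101010101111111111111111
  (d & (~e | a)) = 00100010001000100011001100110011
  (((b & a) & (~b | (b & e))) & (d & (~e | a))) = 00000000000000000000000000010001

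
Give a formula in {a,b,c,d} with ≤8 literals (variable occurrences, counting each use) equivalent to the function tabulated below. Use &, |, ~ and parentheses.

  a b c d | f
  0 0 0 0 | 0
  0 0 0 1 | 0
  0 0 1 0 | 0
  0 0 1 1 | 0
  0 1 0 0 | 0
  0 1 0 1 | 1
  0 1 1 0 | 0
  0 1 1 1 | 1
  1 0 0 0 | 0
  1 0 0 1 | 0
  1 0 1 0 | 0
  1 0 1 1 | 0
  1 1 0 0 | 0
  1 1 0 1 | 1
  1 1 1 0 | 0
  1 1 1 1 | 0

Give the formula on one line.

((d & (b & ~c)) | (d & (~a & b)))

  ~c = 1100110011001100
  (b & ~c) = 0000110000001100
  (d & (b & ~c)) = 0000010000000100
  ~a = 1111111100000000
  (~a & b) = 0000111100000000
  (d & (~a & b)) = 0000010100000000
  ((d & (b & ~c)) | (d & (~a & b))) = 0000010100000100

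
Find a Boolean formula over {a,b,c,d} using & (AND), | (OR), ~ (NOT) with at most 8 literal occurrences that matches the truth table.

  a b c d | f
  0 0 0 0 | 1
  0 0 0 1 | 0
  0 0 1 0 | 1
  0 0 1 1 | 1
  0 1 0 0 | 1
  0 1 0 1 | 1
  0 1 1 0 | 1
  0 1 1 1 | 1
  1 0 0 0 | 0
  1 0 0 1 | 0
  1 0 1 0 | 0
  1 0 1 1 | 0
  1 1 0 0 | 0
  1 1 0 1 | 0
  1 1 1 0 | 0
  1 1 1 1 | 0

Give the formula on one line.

  ~d = 1010101010101010
  ~b = 1111000011110000
  (a & ~b) = 0000000011110000
  (~d | (a & ~b)) = 1010101011111010
  ~a = 1111111100000000
  (~a & c) = 0011001100000000
  (b | (~a & c)) = 0011111100001111
  ((~d | (a & ~b)) | (b | (~a & c))) = 1011111111111111
  (((~d | (a & ~b)) | (b | (~a & c))) & ~a) = 1011111100000000

(((~d | (a & ~b)) | (b | (~a & c))) & ~a)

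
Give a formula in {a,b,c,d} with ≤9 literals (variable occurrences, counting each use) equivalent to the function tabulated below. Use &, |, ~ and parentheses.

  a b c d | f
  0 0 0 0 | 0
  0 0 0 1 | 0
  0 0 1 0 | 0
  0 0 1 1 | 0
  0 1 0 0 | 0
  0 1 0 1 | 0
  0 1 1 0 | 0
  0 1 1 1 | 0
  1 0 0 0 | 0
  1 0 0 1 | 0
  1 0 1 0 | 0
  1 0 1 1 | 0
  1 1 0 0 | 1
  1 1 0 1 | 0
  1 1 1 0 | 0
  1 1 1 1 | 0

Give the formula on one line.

  ~d = 1010101010101010
  ~c = 1100110011001100
  (~d & ~c) = 1000100010001000
  (d | b) = 0101111101011111
  (a & (d | b)) = 0000000001011111
  (c | (a & (d | b))) = 0011001101111111
  ((~d & ~c) & (c | (a & (d | b)))) = 0000000000001000

((~d & ~c) & (c | (a & (d | b))))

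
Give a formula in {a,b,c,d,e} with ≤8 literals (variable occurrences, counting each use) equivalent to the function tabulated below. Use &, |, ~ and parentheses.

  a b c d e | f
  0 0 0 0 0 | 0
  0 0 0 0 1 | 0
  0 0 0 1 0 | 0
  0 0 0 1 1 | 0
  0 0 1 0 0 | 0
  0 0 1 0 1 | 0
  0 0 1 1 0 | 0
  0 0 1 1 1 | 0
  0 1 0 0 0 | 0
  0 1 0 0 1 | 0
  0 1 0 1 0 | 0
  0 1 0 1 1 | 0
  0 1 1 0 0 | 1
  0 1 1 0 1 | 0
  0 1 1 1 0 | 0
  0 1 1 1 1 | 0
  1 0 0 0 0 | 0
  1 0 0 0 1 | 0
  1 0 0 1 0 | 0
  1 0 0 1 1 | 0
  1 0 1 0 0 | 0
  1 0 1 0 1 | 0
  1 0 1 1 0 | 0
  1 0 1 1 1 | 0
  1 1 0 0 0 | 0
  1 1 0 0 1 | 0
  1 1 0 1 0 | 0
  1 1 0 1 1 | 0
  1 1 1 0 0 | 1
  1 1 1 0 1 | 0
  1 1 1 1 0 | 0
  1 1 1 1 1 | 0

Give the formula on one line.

((~c | (b & (~e & ~d))) & c)

  ~c = 11110000111100001111000011110000
  ~e = 10101010101010101010101010101010
  ~d = 11001100110011001100110011001100
  (~e & ~d) = 10001000100010001000100010001000
  (b & (~e & ~d)) = 00000000100010000000000010001000
  (~c | (b & (~e & ~d))) = 11110000111110001111000011111000
  ((~c | (b & (~e & ~d))) & c) = 00000000000010000000000000001000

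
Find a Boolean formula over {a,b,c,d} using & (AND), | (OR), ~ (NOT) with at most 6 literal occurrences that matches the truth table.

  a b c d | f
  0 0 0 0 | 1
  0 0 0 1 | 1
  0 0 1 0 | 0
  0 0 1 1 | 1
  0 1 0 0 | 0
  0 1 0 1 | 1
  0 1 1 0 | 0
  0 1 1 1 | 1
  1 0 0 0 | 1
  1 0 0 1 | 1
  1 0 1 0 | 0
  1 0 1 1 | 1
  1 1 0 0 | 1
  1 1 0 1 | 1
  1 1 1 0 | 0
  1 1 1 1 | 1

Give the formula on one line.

((d | ~c) & ((a | d) | ~b))

  ~c = 1100110011001100
  (d | ~c) = 1101110111011101
  (a | d) = 0101010111111111
  ~b = 1111000011110000
  ((a | d) | ~b) = 1111010111111111
  ((d | ~c) & ((a | d) | ~b)) = 1101010111011101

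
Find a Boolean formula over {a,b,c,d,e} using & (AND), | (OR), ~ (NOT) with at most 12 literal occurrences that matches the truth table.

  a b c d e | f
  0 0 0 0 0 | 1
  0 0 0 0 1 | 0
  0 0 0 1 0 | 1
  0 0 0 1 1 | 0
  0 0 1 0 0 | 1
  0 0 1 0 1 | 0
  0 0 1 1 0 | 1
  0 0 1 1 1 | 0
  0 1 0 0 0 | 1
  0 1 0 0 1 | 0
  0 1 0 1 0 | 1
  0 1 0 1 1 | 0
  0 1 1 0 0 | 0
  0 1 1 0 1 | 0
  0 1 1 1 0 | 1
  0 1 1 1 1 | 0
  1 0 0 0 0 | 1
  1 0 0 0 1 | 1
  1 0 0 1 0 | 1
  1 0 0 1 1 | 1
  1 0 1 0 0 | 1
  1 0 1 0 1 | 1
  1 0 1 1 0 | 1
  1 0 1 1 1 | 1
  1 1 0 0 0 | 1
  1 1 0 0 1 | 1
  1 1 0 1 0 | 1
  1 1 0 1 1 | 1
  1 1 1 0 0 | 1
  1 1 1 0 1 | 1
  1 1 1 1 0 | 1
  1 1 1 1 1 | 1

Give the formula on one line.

((a | ((~e | a) & (d | ~e))) & (((~c | ~b) | d) | a))

  ~e = 10101010101010101010101010101010
  (~e | a) = 10101010101010101111111111111111
  (d | ~e) = 10111011101110111011101110111011
  ((~e | a) & (d | ~e)) = 10101010101010101011101110111011
  (a | ((~e | a) & (d | ~e))) = 10101010101010101111111111111111
  ~c = 11110000111100001111000011110000
  ~b = 11111111000000001111111100000000
  (~c | ~b) = 11111111111100001111111111110000
  ((~c | ~b) | d) = 11111111111100111111111111110011
  (((~c | ~b) | d) | a) = 11111111111100111111111111111111
  ((a | ((~e | a) & (d | ~e))) & (((~c | ~b) | d) | a)) = 10101010101000101111111111111111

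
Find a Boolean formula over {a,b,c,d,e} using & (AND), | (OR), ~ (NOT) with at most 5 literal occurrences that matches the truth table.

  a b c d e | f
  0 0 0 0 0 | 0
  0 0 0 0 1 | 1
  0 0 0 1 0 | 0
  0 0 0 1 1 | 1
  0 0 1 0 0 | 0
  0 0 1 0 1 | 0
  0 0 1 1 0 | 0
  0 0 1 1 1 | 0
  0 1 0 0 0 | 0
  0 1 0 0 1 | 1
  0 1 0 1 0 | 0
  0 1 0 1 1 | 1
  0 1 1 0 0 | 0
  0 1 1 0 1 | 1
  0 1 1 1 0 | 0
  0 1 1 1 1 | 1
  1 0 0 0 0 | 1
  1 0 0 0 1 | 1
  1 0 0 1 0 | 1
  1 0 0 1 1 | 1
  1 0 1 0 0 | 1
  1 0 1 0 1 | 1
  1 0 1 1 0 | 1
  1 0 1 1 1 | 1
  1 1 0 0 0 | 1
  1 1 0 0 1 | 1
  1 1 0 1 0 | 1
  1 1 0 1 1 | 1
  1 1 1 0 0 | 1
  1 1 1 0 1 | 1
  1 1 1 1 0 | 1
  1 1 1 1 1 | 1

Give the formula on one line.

(a | (~a & (e & (~c | b))))

  ~a = 11111111111111110000000000000000
  ~c = 11110000111100001111000011110000
  (~c | b) = 11110000111111111111000011111111
  (e & (~c | b)) = 01010000010101010101000001010101
  (~a & (e & (~c | b))) = 01010000010101010000000000000000
  (a | (~a & (e & (~c | b)))) = 01010000010101011111111111111111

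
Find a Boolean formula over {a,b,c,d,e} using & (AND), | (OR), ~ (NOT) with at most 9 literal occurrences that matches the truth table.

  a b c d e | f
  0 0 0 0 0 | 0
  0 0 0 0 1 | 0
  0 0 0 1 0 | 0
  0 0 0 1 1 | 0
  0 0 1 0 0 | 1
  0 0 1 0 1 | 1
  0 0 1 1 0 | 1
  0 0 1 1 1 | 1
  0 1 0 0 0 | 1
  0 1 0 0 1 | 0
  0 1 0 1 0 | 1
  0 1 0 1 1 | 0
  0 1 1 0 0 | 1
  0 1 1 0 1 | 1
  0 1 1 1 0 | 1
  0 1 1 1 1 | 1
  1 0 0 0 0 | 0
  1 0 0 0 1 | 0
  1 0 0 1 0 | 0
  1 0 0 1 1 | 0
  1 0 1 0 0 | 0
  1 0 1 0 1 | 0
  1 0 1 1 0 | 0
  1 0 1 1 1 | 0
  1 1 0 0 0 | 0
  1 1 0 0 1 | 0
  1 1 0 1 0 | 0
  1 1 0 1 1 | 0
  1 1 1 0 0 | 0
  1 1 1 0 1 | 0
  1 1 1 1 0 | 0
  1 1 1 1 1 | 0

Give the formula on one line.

((e | ((b | a) | c)) & ((~e | c) & ~a))

  (b | a) = 00000000111111111111111111111111
  ((b | a) | c) = 00001111111111111111111111111111
  (e | ((b | a) | c)) = 01011111111111111111111111111111
  ~e = 10101010101010101010101010101010
  (~e | c) = 10101111101011111010111110101111
  ~a = 11111111111111110000000000000000
  ((~e | c) & ~a) = 10101111101011110000000000000000
  ((e | ((b | a) | c)) & ((~e | c) & ~a)) = 00001111101011110000000000000000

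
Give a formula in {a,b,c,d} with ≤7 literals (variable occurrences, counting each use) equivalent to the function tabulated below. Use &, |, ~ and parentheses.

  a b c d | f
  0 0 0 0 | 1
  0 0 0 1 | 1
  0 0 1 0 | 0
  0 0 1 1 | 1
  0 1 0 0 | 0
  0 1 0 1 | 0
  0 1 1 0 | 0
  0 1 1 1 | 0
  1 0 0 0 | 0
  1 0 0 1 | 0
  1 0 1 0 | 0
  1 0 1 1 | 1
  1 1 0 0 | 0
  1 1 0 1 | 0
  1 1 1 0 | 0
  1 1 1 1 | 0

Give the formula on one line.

  ~a = 1111111100000000
  (c | ~a) = 1111111100110011
  ~b = 1111000011110000
  (c | b) = 0011111100111111
  ((c | b) & d) = 0001010100010101
  ~c = 1100110011001100
  (((c | b) & d) | ~c) = 1101110111011101
  (~b & (((c | b) & d) | ~c)) = 1101000011010000
  ((c | ~a) & (~b & (((c | b) & d) | ~c))) = 1101000000010000

((c | ~a) & (~b & (((c | b) & d) | ~c)))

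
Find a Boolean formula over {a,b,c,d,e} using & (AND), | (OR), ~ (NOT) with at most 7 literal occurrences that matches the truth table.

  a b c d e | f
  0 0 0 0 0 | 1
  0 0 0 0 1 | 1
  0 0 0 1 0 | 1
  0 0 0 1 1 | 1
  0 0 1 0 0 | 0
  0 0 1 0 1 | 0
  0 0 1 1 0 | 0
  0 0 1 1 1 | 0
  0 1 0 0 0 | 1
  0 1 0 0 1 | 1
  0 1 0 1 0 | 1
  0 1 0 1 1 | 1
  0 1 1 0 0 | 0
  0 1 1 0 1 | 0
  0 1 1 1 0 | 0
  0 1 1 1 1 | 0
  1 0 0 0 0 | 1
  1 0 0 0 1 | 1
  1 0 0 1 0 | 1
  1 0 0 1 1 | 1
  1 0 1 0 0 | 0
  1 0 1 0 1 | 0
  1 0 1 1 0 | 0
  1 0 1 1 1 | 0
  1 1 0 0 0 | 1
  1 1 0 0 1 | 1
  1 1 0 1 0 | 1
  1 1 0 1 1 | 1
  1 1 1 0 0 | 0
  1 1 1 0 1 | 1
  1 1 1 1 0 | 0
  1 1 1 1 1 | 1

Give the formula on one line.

  ~c = 11110000111100001111000011110000
  (b & e) = 00000000010101010000000001010101
  (a & (b & e)) = 00000000000000000000000001010101
  (~c | (a & (b & e))) = 11110000111100001111000011110101

(~c | (a & (b & e)))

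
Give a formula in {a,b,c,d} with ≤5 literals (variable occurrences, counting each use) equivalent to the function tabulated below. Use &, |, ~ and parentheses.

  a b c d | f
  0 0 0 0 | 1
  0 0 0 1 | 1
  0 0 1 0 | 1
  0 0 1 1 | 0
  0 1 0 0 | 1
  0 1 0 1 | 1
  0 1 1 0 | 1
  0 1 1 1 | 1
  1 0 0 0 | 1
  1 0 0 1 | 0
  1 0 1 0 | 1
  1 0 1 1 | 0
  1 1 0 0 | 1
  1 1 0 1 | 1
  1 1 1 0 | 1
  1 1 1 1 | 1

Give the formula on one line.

((b | (~c & ~a)) | ~d)

  ~c = 1100110011001100
  ~a = 1111111100000000
  (~c & ~a) = 1100110000000000
  (b | (~c & ~a)) = 1100111100001111
  ~d = 1010101010101010
  ((b | (~c & ~a)) | ~d) = 1110111110101111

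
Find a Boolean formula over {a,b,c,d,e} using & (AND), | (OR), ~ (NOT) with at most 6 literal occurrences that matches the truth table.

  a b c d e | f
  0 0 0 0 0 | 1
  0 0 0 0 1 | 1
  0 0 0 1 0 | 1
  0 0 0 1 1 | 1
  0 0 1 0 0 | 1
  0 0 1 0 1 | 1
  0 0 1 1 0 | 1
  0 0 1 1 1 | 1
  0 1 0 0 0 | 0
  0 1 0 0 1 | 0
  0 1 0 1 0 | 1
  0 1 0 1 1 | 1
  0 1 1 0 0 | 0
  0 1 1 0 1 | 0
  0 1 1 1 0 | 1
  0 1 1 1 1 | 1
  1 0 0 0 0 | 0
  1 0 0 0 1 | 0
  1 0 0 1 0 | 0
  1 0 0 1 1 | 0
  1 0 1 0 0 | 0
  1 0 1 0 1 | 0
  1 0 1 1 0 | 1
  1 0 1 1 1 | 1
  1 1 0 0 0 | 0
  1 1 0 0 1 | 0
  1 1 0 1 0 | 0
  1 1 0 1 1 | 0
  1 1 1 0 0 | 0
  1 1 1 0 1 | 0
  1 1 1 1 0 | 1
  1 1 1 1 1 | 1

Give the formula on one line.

  ~b = 11111111000000001111111100000000
  (~b | d) = 11111111001100111111111100110011
  (c & d) = 00000011000000110000001100000011
  ~a = 11111111111111110000000000000000
  ((c & d) | ~a) = 11111111111111110000001100000011
  ((~b | d) & ((c & d) | ~a)) = 11111111001100110000001100000011

((~b | d) & ((c & d) | ~a))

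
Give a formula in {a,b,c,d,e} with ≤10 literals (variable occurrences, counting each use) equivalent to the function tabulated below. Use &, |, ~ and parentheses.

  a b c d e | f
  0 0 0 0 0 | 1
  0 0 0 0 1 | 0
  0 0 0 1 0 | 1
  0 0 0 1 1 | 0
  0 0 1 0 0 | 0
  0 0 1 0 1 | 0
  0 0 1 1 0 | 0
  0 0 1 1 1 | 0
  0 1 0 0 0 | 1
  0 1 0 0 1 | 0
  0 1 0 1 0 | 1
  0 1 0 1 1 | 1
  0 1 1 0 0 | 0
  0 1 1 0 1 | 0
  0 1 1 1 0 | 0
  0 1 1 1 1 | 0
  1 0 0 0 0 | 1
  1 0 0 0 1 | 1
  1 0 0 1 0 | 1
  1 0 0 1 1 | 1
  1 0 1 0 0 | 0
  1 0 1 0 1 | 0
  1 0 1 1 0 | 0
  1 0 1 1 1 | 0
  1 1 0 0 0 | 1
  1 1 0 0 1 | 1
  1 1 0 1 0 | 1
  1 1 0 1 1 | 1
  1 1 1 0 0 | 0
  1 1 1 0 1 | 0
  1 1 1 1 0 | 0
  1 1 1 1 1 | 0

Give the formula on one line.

  ~e = 10101010101010101010101010101010
  (b | c) = 00001111111111110000111111111111
  (e & (b | c)) = 00000101010101010000010101010101
  (~e | (e & (b | c))) = 10101111111111111010111111111111
  (a | (~e | (e & (b | c)))) = 10101111111111111111111111111111
  ~c = 11110000111100001111000011110000
  (d | a) = 00110011001100111111111111111111
  (~e | (d | a)) = 10111011101110111111111111111111
  (~c & (~e | (d | a))) = 10110000101100001111000011110000
  ((a | (~e | (e & (b | c)))) & (~c & (~e | (d | a)))) = 10100000101100001111000011110000

((a | (~e | (e & (b | c)))) & (~c & (~e | (d | a))))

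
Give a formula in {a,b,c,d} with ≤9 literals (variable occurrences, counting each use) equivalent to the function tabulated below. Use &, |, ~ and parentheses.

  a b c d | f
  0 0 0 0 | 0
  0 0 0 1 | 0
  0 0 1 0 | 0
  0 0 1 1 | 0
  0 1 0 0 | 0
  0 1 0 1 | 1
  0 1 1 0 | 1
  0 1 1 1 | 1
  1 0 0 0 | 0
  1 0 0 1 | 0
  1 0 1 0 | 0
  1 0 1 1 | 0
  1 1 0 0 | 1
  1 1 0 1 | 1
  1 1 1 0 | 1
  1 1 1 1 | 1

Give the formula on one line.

  ~c = 1100110011001100
  (~c & a) = 0000000011001100
  (d | (~c & a)) = 0101010111011101
  (b | c) = 0011111100111111
  ((b | c) & ~c) = 0000110000001100
  ((d | (~c & a)) & ((b | c) & ~c)) = 0000010000001100
  (c & b) = 0000001100000011
  (((d | (~c & a)) & ((b | c) & ~c)) | (c & b)) = 0000011100001111

(((d | (~c & a)) & ((b | c) & ~c)) | (c & b))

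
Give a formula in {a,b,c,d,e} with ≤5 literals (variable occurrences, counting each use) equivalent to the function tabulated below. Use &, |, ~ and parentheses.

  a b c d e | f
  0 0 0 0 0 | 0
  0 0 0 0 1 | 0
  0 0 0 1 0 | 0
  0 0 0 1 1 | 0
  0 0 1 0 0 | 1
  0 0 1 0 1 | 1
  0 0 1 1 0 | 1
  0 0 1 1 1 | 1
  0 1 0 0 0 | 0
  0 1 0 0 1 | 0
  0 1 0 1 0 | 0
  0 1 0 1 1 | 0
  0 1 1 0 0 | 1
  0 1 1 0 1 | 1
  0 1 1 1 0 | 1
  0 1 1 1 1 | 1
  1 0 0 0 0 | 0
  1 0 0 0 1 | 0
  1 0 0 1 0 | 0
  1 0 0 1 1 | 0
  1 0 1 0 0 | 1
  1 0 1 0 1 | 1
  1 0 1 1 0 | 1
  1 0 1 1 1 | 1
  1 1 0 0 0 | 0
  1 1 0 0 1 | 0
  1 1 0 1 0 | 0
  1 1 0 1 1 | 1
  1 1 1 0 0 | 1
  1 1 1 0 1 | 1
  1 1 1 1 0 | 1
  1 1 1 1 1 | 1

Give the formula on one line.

(c | (e & (d & (b & a))))

  (b & a) = 00000000000000000000000011111111
  (d & (b & a)) = 00000000000000000000000000110011
  (e & (d & (b & a))) = 00000000000000000000000000010001
  (c | (e & (d & (b & a)))) = 00001111000011110000111100011111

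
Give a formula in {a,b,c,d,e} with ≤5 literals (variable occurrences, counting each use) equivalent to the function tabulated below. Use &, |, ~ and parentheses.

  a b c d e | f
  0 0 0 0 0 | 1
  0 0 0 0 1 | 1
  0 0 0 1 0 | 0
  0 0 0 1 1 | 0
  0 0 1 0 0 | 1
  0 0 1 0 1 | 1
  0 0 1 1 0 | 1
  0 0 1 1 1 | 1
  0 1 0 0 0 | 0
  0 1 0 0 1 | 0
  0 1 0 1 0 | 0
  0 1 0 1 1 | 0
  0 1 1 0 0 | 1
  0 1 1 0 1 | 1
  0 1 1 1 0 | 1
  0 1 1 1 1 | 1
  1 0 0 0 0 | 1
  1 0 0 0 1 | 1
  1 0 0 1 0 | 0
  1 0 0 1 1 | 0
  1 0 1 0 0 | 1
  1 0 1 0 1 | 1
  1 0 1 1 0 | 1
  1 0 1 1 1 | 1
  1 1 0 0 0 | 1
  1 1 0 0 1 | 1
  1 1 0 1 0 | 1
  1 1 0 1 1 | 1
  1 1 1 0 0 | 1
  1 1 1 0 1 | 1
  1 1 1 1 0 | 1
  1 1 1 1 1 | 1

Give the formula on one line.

(c | ((~b & ~d) | (b & a)))

  ~b = 11111111000000001111111100000000
  ~d = 11001100110011001100110011001100
  (~b & ~d) = 11001100000000001100110000000000
  (b & a) = 00000000000000000000000011111111
  ((~b & ~d) | (b & a)) = 11001100000000001100110011111111
  (c | ((~b & ~d) | (b & a))) = 11001111000011111100111111111111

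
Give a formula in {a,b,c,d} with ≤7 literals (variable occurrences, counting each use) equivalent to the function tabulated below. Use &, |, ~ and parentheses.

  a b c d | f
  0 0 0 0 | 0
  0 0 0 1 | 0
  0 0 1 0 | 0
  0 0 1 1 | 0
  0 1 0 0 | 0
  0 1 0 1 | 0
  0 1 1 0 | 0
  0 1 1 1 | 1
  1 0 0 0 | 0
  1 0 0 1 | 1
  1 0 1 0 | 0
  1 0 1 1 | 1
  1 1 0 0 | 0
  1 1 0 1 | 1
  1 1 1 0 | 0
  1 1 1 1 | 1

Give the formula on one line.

((((a | (b & c)) & c) | (a & d)) & d)

  (b & c) = 0000001100000011
  (a | (b & c)) = 0000001111111111
  ((a | (b & c)) & c) = 0000001100110011
  (a & d) = 0000000001010101
  (((a | (b & c)) & c) | (a & d)) = 0000001101110111
  ((((a | (b & c)) & c) | (a & d)) & d) = 0000000101010101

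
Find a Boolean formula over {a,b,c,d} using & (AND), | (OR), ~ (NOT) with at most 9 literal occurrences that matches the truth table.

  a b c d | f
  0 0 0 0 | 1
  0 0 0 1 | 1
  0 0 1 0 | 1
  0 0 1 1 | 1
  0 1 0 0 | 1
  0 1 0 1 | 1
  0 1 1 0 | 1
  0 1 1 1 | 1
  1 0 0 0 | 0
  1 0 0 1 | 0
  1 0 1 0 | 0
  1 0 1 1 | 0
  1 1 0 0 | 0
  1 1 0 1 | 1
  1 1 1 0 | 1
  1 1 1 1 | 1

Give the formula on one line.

((~a | (b & ((~b & ~a) | d))) | ((~a | c) & b))

  ~a = 1111111100000000
  ~b = 1111000011110000
  (~b & ~a) = 1111000000000000
  ((~b & ~a) | d) = 1111010101010101
  (b & ((~b & ~a) | d)) = 0000010100000101
  (~a | (b & ((~b & ~a) | d))) = 1111111100000101
  (~a | c) = 1111111100110011
  ((~a | c) & b) = 0000111100000011
  ((~a | (b & ((~b & ~a) | d))) | ((~a | c) & b)) = 1111111100000111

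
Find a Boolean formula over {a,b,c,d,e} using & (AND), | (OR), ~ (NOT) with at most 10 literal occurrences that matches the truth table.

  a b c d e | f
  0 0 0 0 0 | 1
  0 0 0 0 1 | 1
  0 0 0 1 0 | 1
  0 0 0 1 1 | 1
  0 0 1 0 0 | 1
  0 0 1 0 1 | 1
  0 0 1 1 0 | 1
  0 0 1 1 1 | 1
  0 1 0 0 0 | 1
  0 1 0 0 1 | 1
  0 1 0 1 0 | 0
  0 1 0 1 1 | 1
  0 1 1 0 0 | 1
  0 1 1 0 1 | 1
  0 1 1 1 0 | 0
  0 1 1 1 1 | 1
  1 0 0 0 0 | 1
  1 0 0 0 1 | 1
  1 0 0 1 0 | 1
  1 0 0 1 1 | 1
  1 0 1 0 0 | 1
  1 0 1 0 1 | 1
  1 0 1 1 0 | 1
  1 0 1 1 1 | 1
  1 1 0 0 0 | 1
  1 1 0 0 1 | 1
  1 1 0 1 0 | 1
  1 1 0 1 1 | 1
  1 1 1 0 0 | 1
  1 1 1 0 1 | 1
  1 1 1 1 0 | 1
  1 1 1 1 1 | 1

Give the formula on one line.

  ~c = 11110000111100001111000011110000
  (~c & e) = 01010000010100000101000001010000
  ((~c & e) | a) = 01010000010100001111111111111111
  ~b = 11111111000000001111111100000000
  (e | ~b) = 11111111010101011111111101010101
  (((~c & e) | a) | (e | ~b)) = 11111111010101011111111111111111
  ~d = 11001100110011001100110011001100
  (e & ~d) = 01000100010001000100010001000100
  ~e = 10101010101010101010101010101010
  (~e & ~d) = 10001000100010001000100010001000
  ((e & ~d) | (~e & ~d)) = 11001100110011001100110011001100
  ((((~c & e) | a) | (e | ~b)) | ((e & ~d) | (~e & ~d))) = 11111111110111011111111111111111

((((~c & e) | a) | (e | ~b)) | ((e & ~d) | (~e & ~d)))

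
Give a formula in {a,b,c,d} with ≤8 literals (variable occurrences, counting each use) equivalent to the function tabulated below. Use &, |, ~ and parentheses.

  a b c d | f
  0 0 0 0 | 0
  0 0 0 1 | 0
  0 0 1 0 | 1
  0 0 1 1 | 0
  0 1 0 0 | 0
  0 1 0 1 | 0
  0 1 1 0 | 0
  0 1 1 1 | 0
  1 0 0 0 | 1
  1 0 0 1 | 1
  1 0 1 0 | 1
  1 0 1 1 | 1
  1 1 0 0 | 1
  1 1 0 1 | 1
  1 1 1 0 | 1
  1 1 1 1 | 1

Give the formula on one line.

  ~c = 1100110011001100
  ~b = 1111000011110000
  ~d = 1010101010101010
  (~b & ~d) = 1010000010100000
  (a | (~b & ~d)) = 1010000011111111
  (~c | (a | (~b & ~d))) = 1110110011111111
  (c & (~c | (a | (~b & ~d)))) = 0010000000110011
  (a | (c & (~c | (a | (~b & ~d))))) = 0010000011111111

(a | (c & (~c | (a | (~b & ~d)))))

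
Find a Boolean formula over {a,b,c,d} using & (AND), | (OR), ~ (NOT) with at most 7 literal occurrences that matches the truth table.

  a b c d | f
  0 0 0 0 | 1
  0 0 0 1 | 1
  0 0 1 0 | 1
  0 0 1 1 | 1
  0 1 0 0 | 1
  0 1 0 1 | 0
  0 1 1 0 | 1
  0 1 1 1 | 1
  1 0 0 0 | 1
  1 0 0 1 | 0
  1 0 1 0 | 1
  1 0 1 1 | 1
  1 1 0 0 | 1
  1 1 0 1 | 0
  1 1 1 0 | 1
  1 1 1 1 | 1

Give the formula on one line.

  ~b = 1111000011110000
  ~a = 1111111100000000
  (~b & ~a) = 1111000000000000
  ~d = 1010101010101010
  (c | ~d) = 1011101110111011
  ((~b & ~a) | (c | ~d)) = 1111101110111011

((~b & ~a) | (c | ~d))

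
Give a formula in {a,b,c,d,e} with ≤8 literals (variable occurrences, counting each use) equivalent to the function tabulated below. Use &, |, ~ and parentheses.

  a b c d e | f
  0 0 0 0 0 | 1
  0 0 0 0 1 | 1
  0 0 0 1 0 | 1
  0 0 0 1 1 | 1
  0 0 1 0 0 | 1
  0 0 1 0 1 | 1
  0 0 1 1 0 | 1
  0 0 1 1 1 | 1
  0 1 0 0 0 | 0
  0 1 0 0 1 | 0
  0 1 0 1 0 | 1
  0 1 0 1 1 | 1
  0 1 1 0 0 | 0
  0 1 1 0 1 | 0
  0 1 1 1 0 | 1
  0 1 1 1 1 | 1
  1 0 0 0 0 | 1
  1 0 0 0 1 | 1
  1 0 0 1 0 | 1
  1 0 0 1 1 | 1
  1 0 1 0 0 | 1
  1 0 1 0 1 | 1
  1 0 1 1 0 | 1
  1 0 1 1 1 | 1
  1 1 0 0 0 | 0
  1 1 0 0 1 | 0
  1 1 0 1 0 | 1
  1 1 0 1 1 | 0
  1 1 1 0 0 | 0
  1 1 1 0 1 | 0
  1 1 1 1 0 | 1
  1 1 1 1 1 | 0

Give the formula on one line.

((d & (~e | (~b | ~a))) | ~b)

  ~e = 10101010101010101010101010101010
  ~b = 11111111000000001111111100000000
  ~a = 11111111111111110000000000000000
  (~b | ~a) = 11111111111111111111111100000000
  (~e | (~b | ~a)) = 11111111111111111111111110101010
  (d & (~e | (~b | ~a))) = 00110011001100110011001100100010
  ((d & (~e | (~b | ~a))) | ~b) = 11111111001100111111111100100010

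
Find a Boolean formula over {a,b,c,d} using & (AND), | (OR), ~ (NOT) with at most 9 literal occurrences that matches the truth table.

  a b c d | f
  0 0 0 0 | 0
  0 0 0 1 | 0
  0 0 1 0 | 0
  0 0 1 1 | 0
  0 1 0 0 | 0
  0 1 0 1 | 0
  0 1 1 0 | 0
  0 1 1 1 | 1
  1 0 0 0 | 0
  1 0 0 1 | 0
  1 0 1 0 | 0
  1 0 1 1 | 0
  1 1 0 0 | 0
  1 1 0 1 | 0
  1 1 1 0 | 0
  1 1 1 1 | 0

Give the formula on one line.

  ~a = 1111111100000000
  (~a & c) = 0011001100000000
  (b & (~a & c)) = 0000001100000000
  ~b = 1111000011110000
  (~b | d) = 1111010111110101
  (c | ~b) = 1111001111110011
  ((~b | d) & (c | ~b)) = 1111000111110001
  ((b & (~a & c)) & ((~b | d) & (c | ~b))) = 0000000100000000

((b & (~a & c)) & ((~b | d) & (c | ~b)))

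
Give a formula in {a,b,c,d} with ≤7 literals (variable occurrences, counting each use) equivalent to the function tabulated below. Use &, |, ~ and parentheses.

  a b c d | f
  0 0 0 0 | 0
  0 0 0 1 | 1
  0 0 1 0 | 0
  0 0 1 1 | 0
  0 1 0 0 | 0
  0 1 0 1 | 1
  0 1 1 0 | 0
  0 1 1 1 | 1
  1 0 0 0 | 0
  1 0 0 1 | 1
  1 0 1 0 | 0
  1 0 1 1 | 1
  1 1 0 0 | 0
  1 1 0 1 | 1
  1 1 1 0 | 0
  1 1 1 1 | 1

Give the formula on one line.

(d & ((~c | a) | b))

  ~c = 1100110011001100
  (~c | a) = 1100110011111111
  ((~c | a) | b) = 1100111111111111
  (d & ((~c | a) | b)) = 0100010101010101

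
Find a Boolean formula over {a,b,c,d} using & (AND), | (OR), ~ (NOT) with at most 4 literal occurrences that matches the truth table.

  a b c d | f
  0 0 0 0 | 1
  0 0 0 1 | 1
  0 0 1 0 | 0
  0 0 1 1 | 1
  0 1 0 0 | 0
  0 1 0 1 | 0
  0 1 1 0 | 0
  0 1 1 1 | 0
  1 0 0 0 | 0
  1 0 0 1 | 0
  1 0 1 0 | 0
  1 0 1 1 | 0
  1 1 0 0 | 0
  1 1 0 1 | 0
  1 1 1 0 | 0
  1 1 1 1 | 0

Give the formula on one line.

  ~a = 1111111100000000
  ~c = 1100110011001100
  (d | ~c) = 1101110111011101
  (~a & (d | ~c)) = 1101110100000000
  ~b = 1111000011110000
  ((~a & (d | ~c)) & ~b) = 1101000000000000

((~a & (d | ~c)) & ~b)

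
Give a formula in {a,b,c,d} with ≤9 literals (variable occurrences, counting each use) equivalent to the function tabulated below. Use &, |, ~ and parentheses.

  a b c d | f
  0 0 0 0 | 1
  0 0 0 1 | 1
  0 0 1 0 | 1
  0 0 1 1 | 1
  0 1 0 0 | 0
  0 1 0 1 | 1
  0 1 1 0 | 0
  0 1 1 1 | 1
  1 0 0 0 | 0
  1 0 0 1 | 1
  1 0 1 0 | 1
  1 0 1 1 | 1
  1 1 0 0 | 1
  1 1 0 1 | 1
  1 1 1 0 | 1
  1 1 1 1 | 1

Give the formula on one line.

((d | (b & (a | ~b))) | ((c & a) | (~a & ~b)))

  ~b = 1111000011110000
  (a | ~b) = 1111000011111111
  (b & (a | ~b)) = 0000000000001111
  (d | (b & (a | ~b))) = 0101010101011111
  (c & a) = 0000000000110011
  ~a = 1111111100000000
  (~a & ~b) = 1111000000000000
  ((c & a) | (~a & ~b)) = 1111000000110011
  ((d | (b & (a | ~b))) | ((c & a) | (~a & ~b))) = 1111010101111111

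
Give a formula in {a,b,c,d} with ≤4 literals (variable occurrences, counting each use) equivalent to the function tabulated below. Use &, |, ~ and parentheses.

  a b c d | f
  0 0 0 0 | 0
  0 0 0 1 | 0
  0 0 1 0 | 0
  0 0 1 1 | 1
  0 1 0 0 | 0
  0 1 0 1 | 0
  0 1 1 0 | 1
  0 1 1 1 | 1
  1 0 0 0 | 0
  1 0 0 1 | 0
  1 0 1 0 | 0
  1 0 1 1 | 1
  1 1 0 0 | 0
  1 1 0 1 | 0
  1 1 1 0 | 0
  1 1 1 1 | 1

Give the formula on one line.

(c & (d | (b & ~a)))

  ~a = 1111111100000000
  (b & ~a) = 0000111100000000
  (d | (b & ~a)) = 0101111101010101
  (c & (d | (b & ~a))) = 0001001100010001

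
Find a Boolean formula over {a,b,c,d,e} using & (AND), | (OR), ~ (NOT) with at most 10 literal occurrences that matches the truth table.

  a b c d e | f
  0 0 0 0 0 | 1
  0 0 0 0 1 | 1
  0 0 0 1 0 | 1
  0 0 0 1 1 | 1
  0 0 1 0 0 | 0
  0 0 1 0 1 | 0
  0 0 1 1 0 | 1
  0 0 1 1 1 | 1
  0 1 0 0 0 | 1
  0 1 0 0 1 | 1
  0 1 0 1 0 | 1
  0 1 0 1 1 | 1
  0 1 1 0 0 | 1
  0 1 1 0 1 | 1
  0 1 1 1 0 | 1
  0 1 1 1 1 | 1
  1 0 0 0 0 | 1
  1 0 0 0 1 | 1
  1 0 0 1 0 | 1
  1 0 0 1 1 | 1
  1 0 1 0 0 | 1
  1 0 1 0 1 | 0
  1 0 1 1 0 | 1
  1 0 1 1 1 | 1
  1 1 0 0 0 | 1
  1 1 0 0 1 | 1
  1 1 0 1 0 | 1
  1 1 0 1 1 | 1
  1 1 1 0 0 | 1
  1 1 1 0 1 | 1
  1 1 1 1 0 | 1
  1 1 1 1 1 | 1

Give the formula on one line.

((((a & ~e) | (d & a)) | (d & c)) | (~c | b))

  ~e = 10101010101010101010101010101010
  (a & ~e) = 00000000000000001010101010101010
  (d & a) = 00000000000000000011001100110011
  ((a & ~e) | (d & a)) = 00000000000000001011101110111011
  (d & c) = 00000011000000110000001100000011
  (((a & ~e) | (d & a)) | (d & c)) = 00000011000000111011101110111011
  ~c = 11110000111100001111000011110000
  (~c | b) = 11110000111111111111000011111111
  ((((a & ~e) | (d & a)) | (d & c)) | (~c | b)) = 11110011111111111111101111111111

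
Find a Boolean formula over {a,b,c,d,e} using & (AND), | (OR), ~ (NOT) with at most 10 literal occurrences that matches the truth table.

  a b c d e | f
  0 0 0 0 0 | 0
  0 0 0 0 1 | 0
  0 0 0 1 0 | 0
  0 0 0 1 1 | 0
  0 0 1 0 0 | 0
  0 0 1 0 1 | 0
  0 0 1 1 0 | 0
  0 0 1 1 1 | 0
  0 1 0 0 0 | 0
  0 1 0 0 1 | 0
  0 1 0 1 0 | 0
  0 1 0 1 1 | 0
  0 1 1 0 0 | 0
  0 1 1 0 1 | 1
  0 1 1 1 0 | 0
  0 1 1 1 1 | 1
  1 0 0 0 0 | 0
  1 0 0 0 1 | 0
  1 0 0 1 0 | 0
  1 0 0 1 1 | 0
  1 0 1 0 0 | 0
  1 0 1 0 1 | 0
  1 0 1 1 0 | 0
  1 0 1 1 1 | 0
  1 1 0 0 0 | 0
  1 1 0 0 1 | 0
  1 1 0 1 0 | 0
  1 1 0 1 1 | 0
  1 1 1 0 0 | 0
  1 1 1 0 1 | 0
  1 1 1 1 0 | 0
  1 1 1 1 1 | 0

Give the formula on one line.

  ~a = 11111111111111110000000000000000
  ~b = 11111111000000001111111100000000
  (e & ~b) = 01010101000000000101010100000000
  (~a | (e & ~b)) = 11111111111111110101010100000000
  (c | a) = 00001111000011111111111111111111
  ~c = 11110000111100001111000011110000
  (e & ~a) = 01010101010101010000000000000000
  (~c | (e & ~a)) = 11110101111101011111000011110000
  ((c | a) & (~c | (e & ~a))) = 00000101000001011111000011110000
  (((c | a) & (~c | (e & ~a))) & b) = 00000000000001010000000011110000
  ((~a | (e & ~b)) & (((c | a) & (~c | (e & ~a))) & b)) = 00000000000001010000000000000000

((~a | (e & ~b)) & (((c | a) & (~c | (e & ~a))) & b))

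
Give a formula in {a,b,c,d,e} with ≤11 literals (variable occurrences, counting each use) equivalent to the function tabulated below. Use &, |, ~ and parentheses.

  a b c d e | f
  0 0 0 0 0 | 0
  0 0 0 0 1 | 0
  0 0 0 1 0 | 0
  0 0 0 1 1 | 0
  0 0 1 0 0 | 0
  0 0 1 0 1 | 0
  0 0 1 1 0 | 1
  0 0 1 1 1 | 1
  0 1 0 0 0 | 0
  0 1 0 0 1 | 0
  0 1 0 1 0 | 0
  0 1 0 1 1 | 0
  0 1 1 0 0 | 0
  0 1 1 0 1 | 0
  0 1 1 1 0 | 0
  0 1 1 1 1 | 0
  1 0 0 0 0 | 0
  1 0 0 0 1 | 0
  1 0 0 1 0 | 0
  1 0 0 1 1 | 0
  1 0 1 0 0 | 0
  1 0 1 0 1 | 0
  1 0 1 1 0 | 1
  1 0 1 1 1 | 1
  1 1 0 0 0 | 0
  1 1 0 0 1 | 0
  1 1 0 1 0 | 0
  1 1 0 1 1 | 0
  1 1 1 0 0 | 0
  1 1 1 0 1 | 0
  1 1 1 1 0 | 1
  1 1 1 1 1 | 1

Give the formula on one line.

((((d & ~e) | (e & d)) & (a & c)) | ((c & d) & ~b))

  ~e = 10101010101010101010101010101010
  (d & ~e) = 00100010001000100010001000100010
  (e & d) = 00010001000100010001000100010001
  ((d & ~e) | (e & d)) = 00110011001100110011001100110011
  (a & c) = 00000000000000000000111100001111
  (((d & ~e) | (e & d)) & (a & c)) = 00000000000000000000001100000011
  (c & d) = 00000011000000110000001100000011
  ~b = 11111111000000001111111100000000
  ((c & d) & ~b) = 00000011000000000000001100000000
  ((((d & ~e) | (e & d)) & (a & c)) | ((c & d) & ~b)) = 00000011000000000000001100000011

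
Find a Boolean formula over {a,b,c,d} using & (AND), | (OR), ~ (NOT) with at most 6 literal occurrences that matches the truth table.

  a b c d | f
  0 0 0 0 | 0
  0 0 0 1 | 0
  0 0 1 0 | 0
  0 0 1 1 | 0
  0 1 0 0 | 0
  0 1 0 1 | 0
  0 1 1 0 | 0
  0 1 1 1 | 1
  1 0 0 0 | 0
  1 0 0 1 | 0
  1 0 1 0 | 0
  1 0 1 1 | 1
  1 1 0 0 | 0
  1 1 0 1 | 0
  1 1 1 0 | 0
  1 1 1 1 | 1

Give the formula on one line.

  (b | a) = 0000111111111111
  ~b = 1111000011110000
  ~c = 1100110011001100
  (~b & ~c) = 1100000011000000
  ((b | a) | (~b & ~c)) = 1100111111111111
  (c & ((b | a) | (~b & ~c))) = 0000001100110011
  (d & (c & ((b | a) | (~b & ~c)))) = 0000000100010001

(d & (c & ((b | a) | (~b & ~c))))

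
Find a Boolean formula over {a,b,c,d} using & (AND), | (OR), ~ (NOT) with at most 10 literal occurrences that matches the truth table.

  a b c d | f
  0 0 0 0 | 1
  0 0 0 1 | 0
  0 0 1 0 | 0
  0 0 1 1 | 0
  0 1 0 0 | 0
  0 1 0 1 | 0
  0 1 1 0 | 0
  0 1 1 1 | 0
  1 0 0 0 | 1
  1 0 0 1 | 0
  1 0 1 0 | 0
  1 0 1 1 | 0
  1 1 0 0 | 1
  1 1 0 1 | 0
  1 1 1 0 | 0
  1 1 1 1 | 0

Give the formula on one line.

  ~d = 1010101010101010
  ~a = 1111111100000000
  (~d | ~a) = 1111111110101010
  ~c = 1100110011001100
  ((~d | ~a) & ~c) = 1100110010001000
  (c & d) = 0001000100010001
  (a | ~d) = 1010101011111111
  ((c & d) | (a | ~d)) = 1011101111111111
  ~b = 1111000011110000
  (a | ~b) = 1111000011111111
  (((c & d) | (a | ~d)) & (a | ~b)) = 1011000011111111
  (((~d | ~a) & ~c) & (((c & d) | (a | ~d)) & (a | ~b))) = 1000000010001000

(((~d | ~a) & ~c) & (((c & d) | (a | ~d)) & (a | ~b)))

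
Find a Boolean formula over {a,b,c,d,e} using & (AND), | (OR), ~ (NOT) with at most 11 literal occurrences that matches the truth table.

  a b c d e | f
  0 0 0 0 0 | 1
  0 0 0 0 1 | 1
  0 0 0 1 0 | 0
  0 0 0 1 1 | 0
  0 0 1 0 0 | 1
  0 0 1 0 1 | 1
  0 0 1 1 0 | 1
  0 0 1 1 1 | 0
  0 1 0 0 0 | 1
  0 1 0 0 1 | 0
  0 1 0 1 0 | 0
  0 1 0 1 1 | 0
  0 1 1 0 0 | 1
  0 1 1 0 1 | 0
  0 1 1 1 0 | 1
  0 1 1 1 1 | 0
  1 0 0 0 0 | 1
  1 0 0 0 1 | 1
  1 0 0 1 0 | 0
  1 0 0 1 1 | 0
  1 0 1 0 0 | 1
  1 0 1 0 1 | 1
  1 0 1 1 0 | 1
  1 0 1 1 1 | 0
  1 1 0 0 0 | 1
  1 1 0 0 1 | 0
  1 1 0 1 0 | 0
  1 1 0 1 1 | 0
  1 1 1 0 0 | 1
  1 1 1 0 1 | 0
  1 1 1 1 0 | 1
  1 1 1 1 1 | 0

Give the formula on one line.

  ~d = 11001100110011001100110011001100
  ~e = 10101010101010101010101010101010
  (~d & ~e) = 10001000100010001000100010001000
  ~b = 11111111000000001111111100000000
  (d | ~b) = 11111111001100111111111100110011
  (e & (d | ~b)) = 01010101000100010101010100010001
  ((e & (d | ~b)) & ~d) = 01000100000000000100010000000000
  (~e & d) = 00100010001000100010001000100010
  (c & (~e & d)) = 00000010000000100000001000000010
  (((e & (d | ~b)) & ~d) | (c & (~e & d))) = 01000110000000100100011000000010
  ((~d & ~e) | (((e & (d | ~b)) & ~d) | (c & (~e & d)))) = 11001110100010101100111010001010

((~d & ~e) | (((e & (d | ~b)) & ~d) | (c & (~e & d))))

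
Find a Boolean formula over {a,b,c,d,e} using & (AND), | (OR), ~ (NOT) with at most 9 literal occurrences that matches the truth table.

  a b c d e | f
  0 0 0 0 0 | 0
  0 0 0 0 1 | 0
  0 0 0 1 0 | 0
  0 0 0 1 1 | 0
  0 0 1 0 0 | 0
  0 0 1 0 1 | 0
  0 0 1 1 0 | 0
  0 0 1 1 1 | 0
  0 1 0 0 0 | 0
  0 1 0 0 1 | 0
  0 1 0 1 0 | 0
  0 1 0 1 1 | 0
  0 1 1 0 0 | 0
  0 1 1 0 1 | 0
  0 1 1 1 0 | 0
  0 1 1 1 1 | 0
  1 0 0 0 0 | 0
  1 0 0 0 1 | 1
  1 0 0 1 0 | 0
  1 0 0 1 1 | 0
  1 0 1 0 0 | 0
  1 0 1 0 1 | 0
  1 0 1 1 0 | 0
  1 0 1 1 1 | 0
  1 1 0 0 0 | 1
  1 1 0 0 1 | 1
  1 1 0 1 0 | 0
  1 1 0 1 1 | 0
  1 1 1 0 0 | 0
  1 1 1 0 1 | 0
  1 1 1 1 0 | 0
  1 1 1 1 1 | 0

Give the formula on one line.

  ~a = 11111111111111110000000000000000
  ~c = 11110000111100001111000011110000
  (~a | ~c) = 11111111111111111111000011110000
  ((~a | ~c) & a) = 00000000000000001111000011110000
  ~b = 11111111000000001111111100000000
  (e & ~b) = 01010101000000000101010100000000
  ((e & ~b) | b) = 01010101111111110101010111111111
  (((~a | ~c) & a) & ((e & ~b) | b)) = 00000000000000000101000011110000
  ~d = 11001100110011001100110011001100
  ((((~a | ~c) & a) & ((e & ~b) | b)) & ~d) = 00000000000000000100000011000000

((((~a | ~c) & a) & ((e & ~b) | b)) & ~d)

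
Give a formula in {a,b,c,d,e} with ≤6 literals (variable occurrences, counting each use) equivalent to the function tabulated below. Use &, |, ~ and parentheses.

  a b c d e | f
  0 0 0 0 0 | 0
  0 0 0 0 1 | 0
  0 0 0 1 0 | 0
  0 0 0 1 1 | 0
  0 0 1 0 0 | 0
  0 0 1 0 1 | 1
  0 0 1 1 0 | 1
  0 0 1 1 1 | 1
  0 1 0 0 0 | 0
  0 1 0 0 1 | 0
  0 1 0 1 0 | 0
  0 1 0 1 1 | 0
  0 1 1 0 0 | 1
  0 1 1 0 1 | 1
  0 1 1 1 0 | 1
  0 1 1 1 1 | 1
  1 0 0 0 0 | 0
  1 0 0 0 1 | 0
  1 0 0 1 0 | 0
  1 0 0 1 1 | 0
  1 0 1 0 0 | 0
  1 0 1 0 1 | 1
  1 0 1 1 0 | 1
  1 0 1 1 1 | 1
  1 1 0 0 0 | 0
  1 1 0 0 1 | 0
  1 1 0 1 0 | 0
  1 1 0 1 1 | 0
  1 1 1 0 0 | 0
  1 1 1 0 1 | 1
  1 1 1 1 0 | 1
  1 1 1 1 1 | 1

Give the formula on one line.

  (d | e) = 01110111011101110111011101110111
  ~a = 11111111111111110000000000000000
  (b & ~a) = 00000000111111110000000000000000
  ((d | e) | (b & ~a)) = 01110111111111110111011101110111
  (((d | e) | (b & ~a)) & c) = 00000111000011110000011100000111

(((d | e) | (b & ~a)) & c)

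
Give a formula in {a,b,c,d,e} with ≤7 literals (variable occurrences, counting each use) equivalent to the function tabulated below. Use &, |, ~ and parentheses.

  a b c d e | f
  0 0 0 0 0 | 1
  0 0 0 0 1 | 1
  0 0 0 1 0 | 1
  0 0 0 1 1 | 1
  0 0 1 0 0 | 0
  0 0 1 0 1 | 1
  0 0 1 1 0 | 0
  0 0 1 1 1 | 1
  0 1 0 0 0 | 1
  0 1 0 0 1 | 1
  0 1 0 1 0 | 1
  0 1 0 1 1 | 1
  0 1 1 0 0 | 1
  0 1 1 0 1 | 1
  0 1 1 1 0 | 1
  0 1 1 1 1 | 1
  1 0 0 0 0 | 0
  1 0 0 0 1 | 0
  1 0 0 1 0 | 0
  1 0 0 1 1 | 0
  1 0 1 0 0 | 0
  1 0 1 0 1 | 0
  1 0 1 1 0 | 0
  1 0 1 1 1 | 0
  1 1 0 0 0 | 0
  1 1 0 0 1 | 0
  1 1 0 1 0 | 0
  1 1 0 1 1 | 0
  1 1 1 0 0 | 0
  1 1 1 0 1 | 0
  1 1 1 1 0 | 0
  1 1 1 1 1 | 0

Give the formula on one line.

(((b | e) | (a | ~c)) & ~a)

  (b | e) = 01010101111111110101010111111111
  ~c = 11110000111100001111000011110000
  (a | ~c) = 11110000111100001111111111111111
  ((b | e) | (a | ~c)) = 11110101111111111111111111111111
  ~a = 11111111111111110000000000000000
  (((b | e) | (a | ~c)) & ~a) = 11110101111111110000000000000000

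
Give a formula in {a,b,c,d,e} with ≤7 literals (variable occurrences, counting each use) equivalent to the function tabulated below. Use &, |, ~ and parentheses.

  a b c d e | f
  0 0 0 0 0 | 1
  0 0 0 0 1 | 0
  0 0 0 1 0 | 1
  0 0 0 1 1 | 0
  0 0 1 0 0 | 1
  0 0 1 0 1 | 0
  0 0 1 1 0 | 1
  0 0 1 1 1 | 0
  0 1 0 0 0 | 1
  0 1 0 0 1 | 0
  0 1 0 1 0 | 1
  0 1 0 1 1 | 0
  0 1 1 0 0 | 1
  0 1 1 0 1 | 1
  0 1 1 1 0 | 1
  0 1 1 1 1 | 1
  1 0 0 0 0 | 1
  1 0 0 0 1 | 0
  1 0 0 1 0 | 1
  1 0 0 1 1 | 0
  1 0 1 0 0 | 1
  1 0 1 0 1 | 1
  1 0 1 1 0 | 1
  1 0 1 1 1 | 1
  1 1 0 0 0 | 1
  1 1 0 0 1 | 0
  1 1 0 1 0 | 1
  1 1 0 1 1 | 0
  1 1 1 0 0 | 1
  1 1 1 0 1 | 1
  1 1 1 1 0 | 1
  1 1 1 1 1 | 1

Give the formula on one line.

  ~e = 10101010101010101010101010101010
  (a | b) = 00000000111111111111111111111111
  ((a | b) & c) = 00000000000011110000111100001111
  (~e | ((a | b) & c)) = 10101010101011111010111110101111

(~e | ((a | b) & c))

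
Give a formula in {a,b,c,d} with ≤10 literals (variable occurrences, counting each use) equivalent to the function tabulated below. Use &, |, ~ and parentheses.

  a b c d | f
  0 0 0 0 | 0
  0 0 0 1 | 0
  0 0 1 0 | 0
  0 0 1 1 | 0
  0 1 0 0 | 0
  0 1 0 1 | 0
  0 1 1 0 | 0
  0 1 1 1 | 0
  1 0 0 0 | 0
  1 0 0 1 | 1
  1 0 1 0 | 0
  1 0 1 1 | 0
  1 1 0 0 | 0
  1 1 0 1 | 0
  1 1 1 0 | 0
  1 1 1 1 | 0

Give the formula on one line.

((~c & ~b) & ((d & ~c) & (((~a & c) | a) | b)))

  ~c = 1100110011001100
  ~b = 1111000011110000
  (~c & ~b) = 1100000011000000
  (d & ~c) = 0100010001000100
  ~a = 1111111100000000
  (~a & c) = 0011001100000000
  ((~a & c) | a) = 0011001111111111
  (((~a & c) | a) | b) = 0011111111111111
  ((d & ~c) & (((~a & c) | a) | b)) = 0000010001000100
  ((~c & ~b) & ((d & ~c) & (((~a & c) | a) | b))) = 0000000001000000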